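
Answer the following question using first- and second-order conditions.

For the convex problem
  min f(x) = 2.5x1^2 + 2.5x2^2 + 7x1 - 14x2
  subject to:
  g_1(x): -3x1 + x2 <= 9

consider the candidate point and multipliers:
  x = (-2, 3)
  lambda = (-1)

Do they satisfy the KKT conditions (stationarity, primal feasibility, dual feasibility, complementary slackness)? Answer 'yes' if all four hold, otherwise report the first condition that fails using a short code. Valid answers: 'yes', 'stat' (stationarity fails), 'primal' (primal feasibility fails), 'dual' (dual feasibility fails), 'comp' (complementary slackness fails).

Gradient of f: grad f(x) = Q x + c = (-3, 1)
Constraint values g_i(x) = a_i^T x - b_i:
  g_1((-2, 3)) = 0
Stationarity residual: grad f(x) + sum_i lambda_i a_i = (0, 0)
  -> stationarity OK
Primal feasibility (all g_i <= 0): OK
Dual feasibility (all lambda_i >= 0): FAILS
Complementary slackness (lambda_i * g_i(x) = 0 for all i): OK

Verdict: the first failing condition is dual_feasibility -> dual.

dual


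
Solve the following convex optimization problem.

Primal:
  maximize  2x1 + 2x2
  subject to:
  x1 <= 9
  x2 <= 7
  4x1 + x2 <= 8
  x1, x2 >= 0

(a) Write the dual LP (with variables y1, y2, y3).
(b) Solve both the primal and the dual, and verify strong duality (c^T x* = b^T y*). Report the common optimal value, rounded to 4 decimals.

The standard primal-dual pair for 'max c^T x s.t. A x <= b, x >= 0' is:
  Dual:  min b^T y  s.t.  A^T y >= c,  y >= 0.

So the dual LP is:
  minimize  9y1 + 7y2 + 8y3
  subject to:
    y1 + 4y3 >= 2
    y2 + y3 >= 2
    y1, y2, y3 >= 0

Solving the primal: x* = (0.25, 7).
  primal value c^T x* = 14.5.
Solving the dual: y* = (0, 1.5, 0.5).
  dual value b^T y* = 14.5.
Strong duality: c^T x* = b^T y*. Confirmed.

14.5


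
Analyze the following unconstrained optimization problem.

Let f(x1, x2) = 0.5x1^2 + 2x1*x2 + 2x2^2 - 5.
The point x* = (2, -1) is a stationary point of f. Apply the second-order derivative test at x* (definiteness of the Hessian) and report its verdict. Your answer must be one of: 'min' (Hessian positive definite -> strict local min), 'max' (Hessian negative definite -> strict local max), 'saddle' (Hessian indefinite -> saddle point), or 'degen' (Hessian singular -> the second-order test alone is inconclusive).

Compute the Hessian H = grad^2 f:
  H = [[1, 2], [2, 4]]
Verify stationarity: grad f(x*) = H x* + g = (0, 0).
Eigenvalues of H: 0, 5.
H has a zero eigenvalue (singular; positive semidefinite but not definite), so H is neither positive definite, negative definite, nor indefinite. The second-order test alone is inconclusive -> degen.
(Indeed, f is constant along the null direction of H through x*, so x* is not a strict local extremum.)

degen


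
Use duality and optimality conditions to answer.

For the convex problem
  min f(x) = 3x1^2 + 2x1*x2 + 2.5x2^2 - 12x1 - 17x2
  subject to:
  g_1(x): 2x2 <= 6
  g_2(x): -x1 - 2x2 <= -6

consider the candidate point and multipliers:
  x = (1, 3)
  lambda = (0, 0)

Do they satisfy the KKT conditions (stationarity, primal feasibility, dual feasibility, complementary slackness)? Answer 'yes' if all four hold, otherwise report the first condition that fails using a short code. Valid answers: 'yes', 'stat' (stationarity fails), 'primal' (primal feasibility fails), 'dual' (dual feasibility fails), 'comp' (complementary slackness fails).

Gradient of f: grad f(x) = Q x + c = (0, 0)
Constraint values g_i(x) = a_i^T x - b_i:
  g_1((1, 3)) = 0
  g_2((1, 3)) = -1
Stationarity residual: grad f(x) + sum_i lambda_i a_i = (0, 0)
  -> stationarity OK
Primal feasibility (all g_i <= 0): OK
Dual feasibility (all lambda_i >= 0): OK
Complementary slackness (lambda_i * g_i(x) = 0 for all i): OK

Verdict: yes, KKT holds.

yes


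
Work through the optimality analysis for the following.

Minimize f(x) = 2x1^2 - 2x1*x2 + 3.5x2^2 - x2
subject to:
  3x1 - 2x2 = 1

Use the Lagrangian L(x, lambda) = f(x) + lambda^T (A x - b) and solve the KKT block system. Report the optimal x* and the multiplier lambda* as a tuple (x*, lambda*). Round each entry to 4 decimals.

Form the Lagrangian:
  L(x, lambda) = (1/2) x^T Q x + c^T x + lambda^T (A x - b)
Stationarity (grad_x L = 0): Q x + c + A^T lambda = 0.
Primal feasibility: A x = b.

This gives the KKT block system:
  [ Q   A^T ] [ x     ]   [-c ]
  [ A    0  ] [ lambda ] = [ b ]

Solving the linear system:
  x*      = (0.4182, 0.1273)
  lambda* = (-0.4727)
  f(x*)   = 0.1727

x* = (0.4182, 0.1273), lambda* = (-0.4727)


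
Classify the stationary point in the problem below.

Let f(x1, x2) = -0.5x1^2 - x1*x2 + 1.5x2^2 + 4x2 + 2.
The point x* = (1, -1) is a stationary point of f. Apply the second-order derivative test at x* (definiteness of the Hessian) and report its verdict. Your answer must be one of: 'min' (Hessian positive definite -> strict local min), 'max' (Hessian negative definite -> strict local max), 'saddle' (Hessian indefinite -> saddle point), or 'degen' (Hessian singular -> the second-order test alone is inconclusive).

Compute the Hessian H = grad^2 f:
  H = [[-1, -1], [-1, 3]]
Verify stationarity: grad f(x*) = H x* + g = (0, 0).
Eigenvalues of H: -1.2361, 3.2361.
Eigenvalues have mixed signs, so H is indefinite -> x* is a saddle point.

saddle


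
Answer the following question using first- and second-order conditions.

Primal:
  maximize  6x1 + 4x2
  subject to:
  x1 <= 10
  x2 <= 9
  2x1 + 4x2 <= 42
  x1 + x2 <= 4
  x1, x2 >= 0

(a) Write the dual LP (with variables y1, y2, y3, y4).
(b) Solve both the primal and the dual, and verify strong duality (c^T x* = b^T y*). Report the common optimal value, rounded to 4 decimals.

The standard primal-dual pair for 'max c^T x s.t. A x <= b, x >= 0' is:
  Dual:  min b^T y  s.t.  A^T y >= c,  y >= 0.

So the dual LP is:
  minimize  10y1 + 9y2 + 42y3 + 4y4
  subject to:
    y1 + 2y3 + y4 >= 6
    y2 + 4y3 + y4 >= 4
    y1, y2, y3, y4 >= 0

Solving the primal: x* = (4, 0).
  primal value c^T x* = 24.
Solving the dual: y* = (0, 0, 0, 6).
  dual value b^T y* = 24.
Strong duality: c^T x* = b^T y*. Confirmed.

24


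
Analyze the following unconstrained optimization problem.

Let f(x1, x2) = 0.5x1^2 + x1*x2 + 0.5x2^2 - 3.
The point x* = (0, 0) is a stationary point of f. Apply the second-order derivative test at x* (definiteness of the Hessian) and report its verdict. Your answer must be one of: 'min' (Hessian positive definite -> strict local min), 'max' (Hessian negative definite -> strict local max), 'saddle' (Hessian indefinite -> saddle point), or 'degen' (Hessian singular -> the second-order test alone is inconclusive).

Compute the Hessian H = grad^2 f:
  H = [[1, 1], [1, 1]]
Verify stationarity: grad f(x*) = H x* + g = (0, 0).
Eigenvalues of H: 0, 2.
H has a zero eigenvalue (singular; positive semidefinite but not definite), so H is neither positive definite, negative definite, nor indefinite. The second-order test alone is inconclusive -> degen.
(Indeed, f is constant along the null direction of H through x*, so x* is not a strict local extremum.)

degen


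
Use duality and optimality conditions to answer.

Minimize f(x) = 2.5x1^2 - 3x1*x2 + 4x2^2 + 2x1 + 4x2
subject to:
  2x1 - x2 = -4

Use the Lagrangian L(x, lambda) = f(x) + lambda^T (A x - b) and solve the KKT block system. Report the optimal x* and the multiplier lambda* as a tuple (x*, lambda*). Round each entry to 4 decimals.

Form the Lagrangian:
  L(x, lambda) = (1/2) x^T Q x + c^T x + lambda^T (A x - b)
Stationarity (grad_x L = 0): Q x + c + A^T lambda = 0.
Primal feasibility: A x = b.

This gives the KKT block system:
  [ Q   A^T ] [ x     ]   [-c ]
  [ A    0  ] [ lambda ] = [ b ]

Solving the linear system:
  x*      = (-2.48, -0.96)
  lambda* = (3.76)
  f(x*)   = 3.12

x* = (-2.48, -0.96), lambda* = (3.76)


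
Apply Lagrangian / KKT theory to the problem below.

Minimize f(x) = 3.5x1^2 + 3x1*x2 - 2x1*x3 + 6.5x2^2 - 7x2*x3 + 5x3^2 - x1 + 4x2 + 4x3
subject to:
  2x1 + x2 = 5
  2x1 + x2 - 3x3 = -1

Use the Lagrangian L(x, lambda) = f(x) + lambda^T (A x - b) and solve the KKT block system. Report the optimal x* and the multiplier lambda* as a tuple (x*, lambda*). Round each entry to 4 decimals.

Form the Lagrangian:
  L(x, lambda) = (1/2) x^T Q x + c^T x + lambda^T (A x - b)
Stationarity (grad_x L = 0): Q x + c + A^T lambda = 0.
Primal feasibility: A x = b.

This gives the KKT block system:
  [ Q   A^T ] [ x     ]   [-c ]
  [ A    0  ] [ lambda ] = [ b ]

Solving the linear system:
  x*      = (2.1277, 0.7447, 2)
  lambda* = (-10.9078, 4.844)
  f(x*)   = 34.117

x* = (2.1277, 0.7447, 2), lambda* = (-10.9078, 4.844)


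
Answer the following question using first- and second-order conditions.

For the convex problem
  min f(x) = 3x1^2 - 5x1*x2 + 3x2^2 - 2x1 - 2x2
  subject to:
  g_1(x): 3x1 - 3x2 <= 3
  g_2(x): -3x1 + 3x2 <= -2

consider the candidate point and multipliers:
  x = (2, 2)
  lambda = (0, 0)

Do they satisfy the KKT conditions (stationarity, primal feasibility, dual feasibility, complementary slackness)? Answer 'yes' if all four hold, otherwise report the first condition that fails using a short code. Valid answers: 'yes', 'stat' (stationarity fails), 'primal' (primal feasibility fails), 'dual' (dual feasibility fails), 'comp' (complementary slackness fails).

Gradient of f: grad f(x) = Q x + c = (0, 0)
Constraint values g_i(x) = a_i^T x - b_i:
  g_1((2, 2)) = -3
  g_2((2, 2)) = 2
Stationarity residual: grad f(x) + sum_i lambda_i a_i = (0, 0)
  -> stationarity OK
Primal feasibility (all g_i <= 0): FAILS
Dual feasibility (all lambda_i >= 0): OK
Complementary slackness (lambda_i * g_i(x) = 0 for all i): OK

Verdict: the first failing condition is primal_feasibility -> primal.

primal


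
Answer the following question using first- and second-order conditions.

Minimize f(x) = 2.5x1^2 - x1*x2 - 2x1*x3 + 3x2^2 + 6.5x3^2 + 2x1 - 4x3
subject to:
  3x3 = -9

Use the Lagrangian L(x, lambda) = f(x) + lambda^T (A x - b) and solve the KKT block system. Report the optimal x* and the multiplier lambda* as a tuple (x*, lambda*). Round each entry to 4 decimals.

Form the Lagrangian:
  L(x, lambda) = (1/2) x^T Q x + c^T x + lambda^T (A x - b)
Stationarity (grad_x L = 0): Q x + c + A^T lambda = 0.
Primal feasibility: A x = b.

This gives the KKT block system:
  [ Q   A^T ] [ x     ]   [-c ]
  [ A    0  ] [ lambda ] = [ b ]

Solving the linear system:
  x*      = (-1.6552, -0.2759, -3)
  lambda* = (13.2299)
  f(x*)   = 63.8793

x* = (-1.6552, -0.2759, -3), lambda* = (13.2299)


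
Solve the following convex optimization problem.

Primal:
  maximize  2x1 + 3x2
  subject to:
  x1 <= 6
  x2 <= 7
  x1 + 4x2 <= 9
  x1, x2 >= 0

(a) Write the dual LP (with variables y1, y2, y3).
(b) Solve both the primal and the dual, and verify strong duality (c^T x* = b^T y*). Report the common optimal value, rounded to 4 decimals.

The standard primal-dual pair for 'max c^T x s.t. A x <= b, x >= 0' is:
  Dual:  min b^T y  s.t.  A^T y >= c,  y >= 0.

So the dual LP is:
  minimize  6y1 + 7y2 + 9y3
  subject to:
    y1 + y3 >= 2
    y2 + 4y3 >= 3
    y1, y2, y3 >= 0

Solving the primal: x* = (6, 0.75).
  primal value c^T x* = 14.25.
Solving the dual: y* = (1.25, 0, 0.75).
  dual value b^T y* = 14.25.
Strong duality: c^T x* = b^T y*. Confirmed.

14.25


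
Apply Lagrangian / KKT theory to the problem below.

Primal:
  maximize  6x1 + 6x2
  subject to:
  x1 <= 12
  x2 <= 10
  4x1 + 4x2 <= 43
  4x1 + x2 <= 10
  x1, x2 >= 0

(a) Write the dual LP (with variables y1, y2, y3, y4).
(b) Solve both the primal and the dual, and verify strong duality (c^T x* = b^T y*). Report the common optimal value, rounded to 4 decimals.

The standard primal-dual pair for 'max c^T x s.t. A x <= b, x >= 0' is:
  Dual:  min b^T y  s.t.  A^T y >= c,  y >= 0.

So the dual LP is:
  minimize  12y1 + 10y2 + 43y3 + 10y4
  subject to:
    y1 + 4y3 + 4y4 >= 6
    y2 + 4y3 + y4 >= 6
    y1, y2, y3, y4 >= 0

Solving the primal: x* = (0, 10).
  primal value c^T x* = 60.
Solving the dual: y* = (0, 4.5, 0, 1.5).
  dual value b^T y* = 60.
Strong duality: c^T x* = b^T y*. Confirmed.

60


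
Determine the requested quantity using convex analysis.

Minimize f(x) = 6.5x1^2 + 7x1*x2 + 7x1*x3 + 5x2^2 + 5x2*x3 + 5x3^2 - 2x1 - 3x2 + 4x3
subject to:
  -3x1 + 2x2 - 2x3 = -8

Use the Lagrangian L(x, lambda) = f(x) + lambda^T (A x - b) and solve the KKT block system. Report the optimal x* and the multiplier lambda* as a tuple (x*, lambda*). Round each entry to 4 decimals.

Form the Lagrangian:
  L(x, lambda) = (1/2) x^T Q x + c^T x + lambda^T (A x - b)
Stationarity (grad_x L = 0): Q x + c + A^T lambda = 0.
Primal feasibility: A x = b.

This gives the KKT block system:
  [ Q   A^T ] [ x     ]   [-c ]
  [ A    0  ] [ lambda ] = [ b ]

Solving the linear system:
  x*      = (1.8787, -1.501, -0.3191)
  lambda* = (3.2274)
  f(x*)   = 12.6444

x* = (1.8787, -1.501, -0.3191), lambda* = (3.2274)


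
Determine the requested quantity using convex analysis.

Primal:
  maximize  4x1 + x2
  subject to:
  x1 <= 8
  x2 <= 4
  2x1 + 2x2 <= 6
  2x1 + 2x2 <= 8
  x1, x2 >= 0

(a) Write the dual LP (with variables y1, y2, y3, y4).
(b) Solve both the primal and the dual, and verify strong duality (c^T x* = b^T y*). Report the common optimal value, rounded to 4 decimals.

The standard primal-dual pair for 'max c^T x s.t. A x <= b, x >= 0' is:
  Dual:  min b^T y  s.t.  A^T y >= c,  y >= 0.

So the dual LP is:
  minimize  8y1 + 4y2 + 6y3 + 8y4
  subject to:
    y1 + 2y3 + 2y4 >= 4
    y2 + 2y3 + 2y4 >= 1
    y1, y2, y3, y4 >= 0

Solving the primal: x* = (3, 0).
  primal value c^T x* = 12.
Solving the dual: y* = (0, 0, 2, 0).
  dual value b^T y* = 12.
Strong duality: c^T x* = b^T y*. Confirmed.

12


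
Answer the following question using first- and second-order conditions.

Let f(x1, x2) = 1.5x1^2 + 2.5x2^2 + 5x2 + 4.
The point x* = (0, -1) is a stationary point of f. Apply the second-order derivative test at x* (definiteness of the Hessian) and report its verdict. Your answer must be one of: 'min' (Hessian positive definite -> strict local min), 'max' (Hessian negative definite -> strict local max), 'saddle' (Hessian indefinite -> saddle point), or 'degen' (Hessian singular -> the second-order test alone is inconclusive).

Compute the Hessian H = grad^2 f:
  H = [[3, 0], [0, 5]]
Verify stationarity: grad f(x*) = H x* + g = (0, 0).
Eigenvalues of H: 3, 5.
Both eigenvalues > 0, so H is positive definite -> x* is a strict local min.

min


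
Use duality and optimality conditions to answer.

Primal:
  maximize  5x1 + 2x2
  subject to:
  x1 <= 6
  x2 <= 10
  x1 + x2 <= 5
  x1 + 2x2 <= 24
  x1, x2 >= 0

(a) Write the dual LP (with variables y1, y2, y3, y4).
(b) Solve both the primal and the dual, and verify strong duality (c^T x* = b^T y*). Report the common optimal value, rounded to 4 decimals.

The standard primal-dual pair for 'max c^T x s.t. A x <= b, x >= 0' is:
  Dual:  min b^T y  s.t.  A^T y >= c,  y >= 0.

So the dual LP is:
  minimize  6y1 + 10y2 + 5y3 + 24y4
  subject to:
    y1 + y3 + y4 >= 5
    y2 + y3 + 2y4 >= 2
    y1, y2, y3, y4 >= 0

Solving the primal: x* = (5, 0).
  primal value c^T x* = 25.
Solving the dual: y* = (0, 0, 5, 0).
  dual value b^T y* = 25.
Strong duality: c^T x* = b^T y*. Confirmed.

25


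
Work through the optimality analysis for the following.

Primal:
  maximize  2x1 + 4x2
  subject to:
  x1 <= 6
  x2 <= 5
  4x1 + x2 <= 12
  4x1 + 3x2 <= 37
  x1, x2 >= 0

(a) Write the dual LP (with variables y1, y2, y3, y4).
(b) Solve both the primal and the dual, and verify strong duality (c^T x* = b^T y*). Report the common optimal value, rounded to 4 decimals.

The standard primal-dual pair for 'max c^T x s.t. A x <= b, x >= 0' is:
  Dual:  min b^T y  s.t.  A^T y >= c,  y >= 0.

So the dual LP is:
  minimize  6y1 + 5y2 + 12y3 + 37y4
  subject to:
    y1 + 4y3 + 4y4 >= 2
    y2 + y3 + 3y4 >= 4
    y1, y2, y3, y4 >= 0

Solving the primal: x* = (1.75, 5).
  primal value c^T x* = 23.5.
Solving the dual: y* = (0, 3.5, 0.5, 0).
  dual value b^T y* = 23.5.
Strong duality: c^T x* = b^T y*. Confirmed.

23.5


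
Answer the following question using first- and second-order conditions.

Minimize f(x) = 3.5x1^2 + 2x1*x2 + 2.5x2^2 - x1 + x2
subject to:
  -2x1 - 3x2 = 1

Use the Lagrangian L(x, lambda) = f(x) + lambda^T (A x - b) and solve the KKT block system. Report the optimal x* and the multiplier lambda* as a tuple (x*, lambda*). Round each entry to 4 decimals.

Form the Lagrangian:
  L(x, lambda) = (1/2) x^T Q x + c^T x + lambda^T (A x - b)
Stationarity (grad_x L = 0): Q x + c + A^T lambda = 0.
Primal feasibility: A x = b.

This gives the KKT block system:
  [ Q   A^T ] [ x     ]   [-c ]
  [ A    0  ] [ lambda ] = [ b ]

Solving the linear system:
  x*      = (0.1864, -0.4576)
  lambda* = (-0.3051)
  f(x*)   = -0.1695

x* = (0.1864, -0.4576), lambda* = (-0.3051)


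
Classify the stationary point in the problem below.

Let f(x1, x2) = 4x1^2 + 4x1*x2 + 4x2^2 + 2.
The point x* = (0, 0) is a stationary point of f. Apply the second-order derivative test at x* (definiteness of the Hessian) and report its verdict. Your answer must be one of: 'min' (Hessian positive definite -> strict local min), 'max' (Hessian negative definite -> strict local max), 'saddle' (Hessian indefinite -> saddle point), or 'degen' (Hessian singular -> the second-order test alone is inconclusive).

Compute the Hessian H = grad^2 f:
  H = [[8, 4], [4, 8]]
Verify stationarity: grad f(x*) = H x* + g = (0, 0).
Eigenvalues of H: 4, 12.
Both eigenvalues > 0, so H is positive definite -> x* is a strict local min.

min


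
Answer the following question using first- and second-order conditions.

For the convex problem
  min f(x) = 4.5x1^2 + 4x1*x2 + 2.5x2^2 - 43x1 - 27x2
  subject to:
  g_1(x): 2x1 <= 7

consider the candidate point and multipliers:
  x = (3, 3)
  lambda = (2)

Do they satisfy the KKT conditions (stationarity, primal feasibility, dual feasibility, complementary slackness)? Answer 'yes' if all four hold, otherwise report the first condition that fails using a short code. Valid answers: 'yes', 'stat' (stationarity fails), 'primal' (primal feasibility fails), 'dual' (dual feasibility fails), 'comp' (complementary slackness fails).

Gradient of f: grad f(x) = Q x + c = (-4, 0)
Constraint values g_i(x) = a_i^T x - b_i:
  g_1((3, 3)) = -1
Stationarity residual: grad f(x) + sum_i lambda_i a_i = (0, 0)
  -> stationarity OK
Primal feasibility (all g_i <= 0): OK
Dual feasibility (all lambda_i >= 0): OK
Complementary slackness (lambda_i * g_i(x) = 0 for all i): FAILS

Verdict: the first failing condition is complementary_slackness -> comp.

comp


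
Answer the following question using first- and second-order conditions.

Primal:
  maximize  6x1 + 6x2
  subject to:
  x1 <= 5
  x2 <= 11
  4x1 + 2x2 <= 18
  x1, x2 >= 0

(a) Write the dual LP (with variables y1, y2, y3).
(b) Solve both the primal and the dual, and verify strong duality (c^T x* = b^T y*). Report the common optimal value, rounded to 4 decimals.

The standard primal-dual pair for 'max c^T x s.t. A x <= b, x >= 0' is:
  Dual:  min b^T y  s.t.  A^T y >= c,  y >= 0.

So the dual LP is:
  minimize  5y1 + 11y2 + 18y3
  subject to:
    y1 + 4y3 >= 6
    y2 + 2y3 >= 6
    y1, y2, y3 >= 0

Solving the primal: x* = (0, 9).
  primal value c^T x* = 54.
Solving the dual: y* = (0, 0, 3).
  dual value b^T y* = 54.
Strong duality: c^T x* = b^T y*. Confirmed.

54


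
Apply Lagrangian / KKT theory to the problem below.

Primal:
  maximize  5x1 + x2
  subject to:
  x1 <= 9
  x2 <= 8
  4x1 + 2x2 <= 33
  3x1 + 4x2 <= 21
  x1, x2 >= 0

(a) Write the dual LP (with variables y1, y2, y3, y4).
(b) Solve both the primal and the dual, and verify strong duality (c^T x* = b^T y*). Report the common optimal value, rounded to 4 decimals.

The standard primal-dual pair for 'max c^T x s.t. A x <= b, x >= 0' is:
  Dual:  min b^T y  s.t.  A^T y >= c,  y >= 0.

So the dual LP is:
  minimize  9y1 + 8y2 + 33y3 + 21y4
  subject to:
    y1 + 4y3 + 3y4 >= 5
    y2 + 2y3 + 4y4 >= 1
    y1, y2, y3, y4 >= 0

Solving the primal: x* = (7, 0).
  primal value c^T x* = 35.
Solving the dual: y* = (0, 0, 0, 1.6667).
  dual value b^T y* = 35.
Strong duality: c^T x* = b^T y*. Confirmed.

35


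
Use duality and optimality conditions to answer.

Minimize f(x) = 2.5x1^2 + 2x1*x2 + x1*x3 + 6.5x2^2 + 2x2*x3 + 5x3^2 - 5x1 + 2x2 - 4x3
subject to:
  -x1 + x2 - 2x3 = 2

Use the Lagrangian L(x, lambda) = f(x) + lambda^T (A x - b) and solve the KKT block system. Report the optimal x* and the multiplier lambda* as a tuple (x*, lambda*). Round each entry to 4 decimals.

Form the Lagrangian:
  L(x, lambda) = (1/2) x^T Q x + c^T x + lambda^T (A x - b)
Stationarity (grad_x L = 0): Q x + c + A^T lambda = 0.
Primal feasibility: A x = b.

This gives the KKT block system:
  [ Q   A^T ] [ x     ]   [-c ]
  [ A    0  ] [ lambda ] = [ b ]

Solving the linear system:
  x*      = (-0.0931, 0.3947, -0.7561)
  lambda* = (-5.4324)
  f(x*)   = 7.5721

x* = (-0.0931, 0.3947, -0.7561), lambda* = (-5.4324)


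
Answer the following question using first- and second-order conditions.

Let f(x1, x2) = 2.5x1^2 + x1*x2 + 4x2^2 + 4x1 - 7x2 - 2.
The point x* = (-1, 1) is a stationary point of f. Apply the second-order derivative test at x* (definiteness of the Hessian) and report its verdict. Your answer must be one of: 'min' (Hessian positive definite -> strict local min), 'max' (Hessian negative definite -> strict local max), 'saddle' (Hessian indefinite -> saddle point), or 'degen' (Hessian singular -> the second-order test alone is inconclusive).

Compute the Hessian H = grad^2 f:
  H = [[5, 1], [1, 8]]
Verify stationarity: grad f(x*) = H x* + g = (0, 0).
Eigenvalues of H: 4.6972, 8.3028.
Both eigenvalues > 0, so H is positive definite -> x* is a strict local min.

min


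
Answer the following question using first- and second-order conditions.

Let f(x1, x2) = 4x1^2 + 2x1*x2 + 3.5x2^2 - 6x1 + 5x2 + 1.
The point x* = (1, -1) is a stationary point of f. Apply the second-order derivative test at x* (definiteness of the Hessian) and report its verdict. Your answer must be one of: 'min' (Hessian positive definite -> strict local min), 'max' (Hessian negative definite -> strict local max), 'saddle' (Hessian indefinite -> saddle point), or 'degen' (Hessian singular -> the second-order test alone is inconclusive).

Compute the Hessian H = grad^2 f:
  H = [[8, 2], [2, 7]]
Verify stationarity: grad f(x*) = H x* + g = (0, 0).
Eigenvalues of H: 5.4384, 9.5616.
Both eigenvalues > 0, so H is positive definite -> x* is a strict local min.

min


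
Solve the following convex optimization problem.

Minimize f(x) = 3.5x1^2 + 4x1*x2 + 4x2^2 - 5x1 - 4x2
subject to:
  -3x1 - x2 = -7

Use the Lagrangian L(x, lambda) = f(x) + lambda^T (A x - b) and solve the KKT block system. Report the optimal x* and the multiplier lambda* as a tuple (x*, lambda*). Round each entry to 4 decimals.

Form the Lagrangian:
  L(x, lambda) = (1/2) x^T Q x + c^T x + lambda^T (A x - b)
Stationarity (grad_x L = 0): Q x + c + A^T lambda = 0.
Primal feasibility: A x = b.

This gives the KKT block system:
  [ Q   A^T ] [ x     ]   [-c ]
  [ A    0  ] [ lambda ] = [ b ]

Solving the linear system:
  x*      = (2.4182, -0.2545)
  lambda* = (3.6364)
  f(x*)   = 7.1909

x* = (2.4182, -0.2545), lambda* = (3.6364)


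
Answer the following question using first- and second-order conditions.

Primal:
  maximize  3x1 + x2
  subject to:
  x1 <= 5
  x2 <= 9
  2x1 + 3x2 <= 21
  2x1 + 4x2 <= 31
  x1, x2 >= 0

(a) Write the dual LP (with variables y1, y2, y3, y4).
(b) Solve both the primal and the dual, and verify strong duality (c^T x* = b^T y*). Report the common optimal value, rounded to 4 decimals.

The standard primal-dual pair for 'max c^T x s.t. A x <= b, x >= 0' is:
  Dual:  min b^T y  s.t.  A^T y >= c,  y >= 0.

So the dual LP is:
  minimize  5y1 + 9y2 + 21y3 + 31y4
  subject to:
    y1 + 2y3 + 2y4 >= 3
    y2 + 3y3 + 4y4 >= 1
    y1, y2, y3, y4 >= 0

Solving the primal: x* = (5, 3.6667).
  primal value c^T x* = 18.6667.
Solving the dual: y* = (2.3333, 0, 0.3333, 0).
  dual value b^T y* = 18.6667.
Strong duality: c^T x* = b^T y*. Confirmed.

18.6667


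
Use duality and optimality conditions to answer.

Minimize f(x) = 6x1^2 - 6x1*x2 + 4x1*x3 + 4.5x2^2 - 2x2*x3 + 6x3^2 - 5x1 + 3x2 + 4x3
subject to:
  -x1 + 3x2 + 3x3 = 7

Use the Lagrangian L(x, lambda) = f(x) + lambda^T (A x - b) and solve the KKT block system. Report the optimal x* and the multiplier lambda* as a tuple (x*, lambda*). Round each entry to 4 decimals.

Form the Lagrangian:
  L(x, lambda) = (1/2) x^T Q x + c^T x + lambda^T (A x - b)
Stationarity (grad_x L = 0): Q x + c + A^T lambda = 0.
Primal feasibility: A x = b.

This gives the KKT block system:
  [ Q   A^T ] [ x     ]   [-c ]
  [ A    0  ] [ lambda ] = [ b ]

Solving the linear system:
  x*      = (0.6424, 1.7236, 0.8239)
  lambda* = (-4.3365)
  f(x*)   = 17.805

x* = (0.6424, 1.7236, 0.8239), lambda* = (-4.3365)


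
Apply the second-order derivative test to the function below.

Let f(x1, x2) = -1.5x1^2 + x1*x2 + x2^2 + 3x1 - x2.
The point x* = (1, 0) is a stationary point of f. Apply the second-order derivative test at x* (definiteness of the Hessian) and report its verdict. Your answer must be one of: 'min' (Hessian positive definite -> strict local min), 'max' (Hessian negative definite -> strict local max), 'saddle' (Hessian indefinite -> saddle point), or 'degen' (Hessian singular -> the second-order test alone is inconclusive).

Compute the Hessian H = grad^2 f:
  H = [[-3, 1], [1, 2]]
Verify stationarity: grad f(x*) = H x* + g = (0, 0).
Eigenvalues of H: -3.1926, 2.1926.
Eigenvalues have mixed signs, so H is indefinite -> x* is a saddle point.

saddle


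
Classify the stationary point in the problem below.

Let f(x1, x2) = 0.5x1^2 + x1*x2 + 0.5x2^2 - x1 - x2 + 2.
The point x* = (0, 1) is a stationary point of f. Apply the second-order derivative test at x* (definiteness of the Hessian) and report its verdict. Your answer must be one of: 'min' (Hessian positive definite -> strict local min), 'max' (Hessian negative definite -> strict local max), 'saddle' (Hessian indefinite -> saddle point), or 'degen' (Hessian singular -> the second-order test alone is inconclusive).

Compute the Hessian H = grad^2 f:
  H = [[1, 1], [1, 1]]
Verify stationarity: grad f(x*) = H x* + g = (0, 0).
Eigenvalues of H: 0, 2.
H has a zero eigenvalue (singular; positive semidefinite but not definite), so H is neither positive definite, negative definite, nor indefinite. The second-order test alone is inconclusive -> degen.
(Indeed, f is constant along the null direction of H through x*, so x* is not a strict local extremum.)

degen


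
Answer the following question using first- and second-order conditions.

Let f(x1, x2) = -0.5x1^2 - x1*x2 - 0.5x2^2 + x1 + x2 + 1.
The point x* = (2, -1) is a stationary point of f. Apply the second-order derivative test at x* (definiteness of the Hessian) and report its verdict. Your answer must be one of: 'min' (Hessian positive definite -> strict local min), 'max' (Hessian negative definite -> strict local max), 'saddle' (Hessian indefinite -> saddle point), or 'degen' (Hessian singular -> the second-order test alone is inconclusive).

Compute the Hessian H = grad^2 f:
  H = [[-1, -1], [-1, -1]]
Verify stationarity: grad f(x*) = H x* + g = (0, 0).
Eigenvalues of H: -2, 0.
H has a zero eigenvalue (singular; negative semidefinite but not definite), so H is neither positive definite, negative definite, nor indefinite. The second-order test alone is inconclusive -> degen.
(Indeed, f is constant along the null direction of H through x*, so x* is not a strict local extremum.)

degen


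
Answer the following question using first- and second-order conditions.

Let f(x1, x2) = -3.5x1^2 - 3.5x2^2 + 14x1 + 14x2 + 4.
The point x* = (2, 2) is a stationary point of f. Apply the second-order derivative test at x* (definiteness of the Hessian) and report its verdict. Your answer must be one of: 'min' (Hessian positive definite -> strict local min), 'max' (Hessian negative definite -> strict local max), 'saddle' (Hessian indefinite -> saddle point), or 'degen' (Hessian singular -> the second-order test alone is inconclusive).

Compute the Hessian H = grad^2 f:
  H = [[-7, 0], [0, -7]]
Verify stationarity: grad f(x*) = H x* + g = (0, 0).
Eigenvalues of H: -7, -7.
Both eigenvalues < 0, so H is negative definite -> x* is a strict local max.

max


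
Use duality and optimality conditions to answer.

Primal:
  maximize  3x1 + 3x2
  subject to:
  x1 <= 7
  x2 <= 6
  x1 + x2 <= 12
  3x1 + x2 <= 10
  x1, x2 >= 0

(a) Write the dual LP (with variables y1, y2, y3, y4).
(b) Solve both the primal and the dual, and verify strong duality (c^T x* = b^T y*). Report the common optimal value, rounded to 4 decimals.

The standard primal-dual pair for 'max c^T x s.t. A x <= b, x >= 0' is:
  Dual:  min b^T y  s.t.  A^T y >= c,  y >= 0.

So the dual LP is:
  minimize  7y1 + 6y2 + 12y3 + 10y4
  subject to:
    y1 + y3 + 3y4 >= 3
    y2 + y3 + y4 >= 3
    y1, y2, y3, y4 >= 0

Solving the primal: x* = (1.3333, 6).
  primal value c^T x* = 22.
Solving the dual: y* = (0, 2, 0, 1).
  dual value b^T y* = 22.
Strong duality: c^T x* = b^T y*. Confirmed.

22


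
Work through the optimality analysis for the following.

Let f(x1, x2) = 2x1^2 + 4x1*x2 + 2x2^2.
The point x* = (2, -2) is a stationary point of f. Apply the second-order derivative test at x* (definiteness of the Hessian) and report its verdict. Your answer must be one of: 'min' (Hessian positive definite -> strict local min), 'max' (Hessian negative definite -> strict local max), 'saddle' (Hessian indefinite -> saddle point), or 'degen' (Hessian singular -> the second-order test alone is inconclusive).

Compute the Hessian H = grad^2 f:
  H = [[4, 4], [4, 4]]
Verify stationarity: grad f(x*) = H x* + g = (0, 0).
Eigenvalues of H: 0, 8.
H has a zero eigenvalue (singular; positive semidefinite but not definite), so H is neither positive definite, negative definite, nor indefinite. The second-order test alone is inconclusive -> degen.
(Indeed, f is constant along the null direction of H through x*, so x* is not a strict local extremum.)

degen


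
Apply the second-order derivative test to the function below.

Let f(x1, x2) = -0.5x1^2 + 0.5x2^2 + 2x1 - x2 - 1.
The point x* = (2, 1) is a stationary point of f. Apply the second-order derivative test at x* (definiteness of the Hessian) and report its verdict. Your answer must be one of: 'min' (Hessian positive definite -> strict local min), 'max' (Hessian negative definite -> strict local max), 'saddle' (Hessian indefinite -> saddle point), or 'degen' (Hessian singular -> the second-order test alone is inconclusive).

Compute the Hessian H = grad^2 f:
  H = [[-1, 0], [0, 1]]
Verify stationarity: grad f(x*) = H x* + g = (0, 0).
Eigenvalues of H: -1, 1.
Eigenvalues have mixed signs, so H is indefinite -> x* is a saddle point.

saddle


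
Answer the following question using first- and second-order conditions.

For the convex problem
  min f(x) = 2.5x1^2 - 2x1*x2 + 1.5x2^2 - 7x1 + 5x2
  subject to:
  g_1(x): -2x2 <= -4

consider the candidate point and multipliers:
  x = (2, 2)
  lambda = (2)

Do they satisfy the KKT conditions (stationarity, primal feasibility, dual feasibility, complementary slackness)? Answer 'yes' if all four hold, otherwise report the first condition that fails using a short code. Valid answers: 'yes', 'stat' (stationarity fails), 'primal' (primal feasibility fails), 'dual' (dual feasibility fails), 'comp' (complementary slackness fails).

Gradient of f: grad f(x) = Q x + c = (-1, 7)
Constraint values g_i(x) = a_i^T x - b_i:
  g_1((2, 2)) = 0
Stationarity residual: grad f(x) + sum_i lambda_i a_i = (-1, 3)
  -> stationarity FAILS
Primal feasibility (all g_i <= 0): OK
Dual feasibility (all lambda_i >= 0): OK
Complementary slackness (lambda_i * g_i(x) = 0 for all i): OK

Verdict: the first failing condition is stationarity -> stat.

stat


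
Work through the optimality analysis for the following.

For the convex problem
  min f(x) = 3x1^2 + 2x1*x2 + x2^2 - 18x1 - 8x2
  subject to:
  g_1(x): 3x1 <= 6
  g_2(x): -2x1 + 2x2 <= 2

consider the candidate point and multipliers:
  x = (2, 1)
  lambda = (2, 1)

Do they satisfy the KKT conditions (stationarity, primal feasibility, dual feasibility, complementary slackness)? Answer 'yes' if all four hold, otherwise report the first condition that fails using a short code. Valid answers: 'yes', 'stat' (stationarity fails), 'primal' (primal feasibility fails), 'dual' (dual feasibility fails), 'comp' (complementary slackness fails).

Gradient of f: grad f(x) = Q x + c = (-4, -2)
Constraint values g_i(x) = a_i^T x - b_i:
  g_1((2, 1)) = 0
  g_2((2, 1)) = -4
Stationarity residual: grad f(x) + sum_i lambda_i a_i = (0, 0)
  -> stationarity OK
Primal feasibility (all g_i <= 0): OK
Dual feasibility (all lambda_i >= 0): OK
Complementary slackness (lambda_i * g_i(x) = 0 for all i): FAILS

Verdict: the first failing condition is complementary_slackness -> comp.

comp


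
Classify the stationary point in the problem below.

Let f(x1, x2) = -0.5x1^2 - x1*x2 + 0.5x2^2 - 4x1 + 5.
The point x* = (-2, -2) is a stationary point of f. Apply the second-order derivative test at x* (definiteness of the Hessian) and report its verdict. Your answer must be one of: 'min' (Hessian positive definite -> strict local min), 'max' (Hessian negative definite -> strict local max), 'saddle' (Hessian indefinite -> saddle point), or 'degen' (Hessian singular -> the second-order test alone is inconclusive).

Compute the Hessian H = grad^2 f:
  H = [[-1, -1], [-1, 1]]
Verify stationarity: grad f(x*) = H x* + g = (0, 0).
Eigenvalues of H: -1.4142, 1.4142.
Eigenvalues have mixed signs, so H is indefinite -> x* is a saddle point.

saddle


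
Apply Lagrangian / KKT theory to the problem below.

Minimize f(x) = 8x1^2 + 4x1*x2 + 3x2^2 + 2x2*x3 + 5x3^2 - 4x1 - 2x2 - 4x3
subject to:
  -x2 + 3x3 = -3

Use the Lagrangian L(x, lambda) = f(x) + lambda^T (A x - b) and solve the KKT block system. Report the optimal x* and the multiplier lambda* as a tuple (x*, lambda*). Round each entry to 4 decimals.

Form the Lagrangian:
  L(x, lambda) = (1/2) x^T Q x + c^T x + lambda^T (A x - b)
Stationarity (grad_x L = 0): Q x + c + A^T lambda = 0.
Primal feasibility: A x = b.

This gives the KKT block system:
  [ Q   A^T ] [ x     ]   [-c ]
  [ A    0  ] [ lambda ] = [ b ]

Solving the linear system:
  x*      = (-0.0075, 1.0299, -0.6567)
  lambda* = (2.8358)
  f(x*)   = 4.5522

x* = (-0.0075, 1.0299, -0.6567), lambda* = (2.8358)


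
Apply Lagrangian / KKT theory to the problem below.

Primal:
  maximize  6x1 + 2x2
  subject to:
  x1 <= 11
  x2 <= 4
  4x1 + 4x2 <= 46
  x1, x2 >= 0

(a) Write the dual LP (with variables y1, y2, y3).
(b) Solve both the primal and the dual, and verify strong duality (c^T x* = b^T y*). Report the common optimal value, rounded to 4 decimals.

The standard primal-dual pair for 'max c^T x s.t. A x <= b, x >= 0' is:
  Dual:  min b^T y  s.t.  A^T y >= c,  y >= 0.

So the dual LP is:
  minimize  11y1 + 4y2 + 46y3
  subject to:
    y1 + 4y3 >= 6
    y2 + 4y3 >= 2
    y1, y2, y3 >= 0

Solving the primal: x* = (11, 0.5).
  primal value c^T x* = 67.
Solving the dual: y* = (4, 0, 0.5).
  dual value b^T y* = 67.
Strong duality: c^T x* = b^T y*. Confirmed.

67


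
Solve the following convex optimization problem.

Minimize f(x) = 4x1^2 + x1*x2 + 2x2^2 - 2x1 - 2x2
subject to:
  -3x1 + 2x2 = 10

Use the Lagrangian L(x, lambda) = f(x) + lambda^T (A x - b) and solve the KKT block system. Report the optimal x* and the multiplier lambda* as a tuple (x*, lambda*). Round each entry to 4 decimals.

Form the Lagrangian:
  L(x, lambda) = (1/2) x^T Q x + c^T x + lambda^T (A x - b)
Stationarity (grad_x L = 0): Q x + c + A^T lambda = 0.
Primal feasibility: A x = b.

This gives the KKT block system:
  [ Q   A^T ] [ x     ]   [-c ]
  [ A    0  ] [ lambda ] = [ b ]

Solving the linear system:
  x*      = (-1.5, 2.75)
  lambda* = (-3.75)
  f(x*)   = 17.5

x* = (-1.5, 2.75), lambda* = (-3.75)


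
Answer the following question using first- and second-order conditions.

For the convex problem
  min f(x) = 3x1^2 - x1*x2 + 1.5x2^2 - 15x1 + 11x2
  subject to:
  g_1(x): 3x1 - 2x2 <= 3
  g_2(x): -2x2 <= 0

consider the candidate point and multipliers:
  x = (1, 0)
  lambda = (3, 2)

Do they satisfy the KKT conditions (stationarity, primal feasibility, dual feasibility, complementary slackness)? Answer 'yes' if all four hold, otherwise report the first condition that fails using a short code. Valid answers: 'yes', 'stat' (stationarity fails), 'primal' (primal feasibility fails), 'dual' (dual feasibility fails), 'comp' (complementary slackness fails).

Gradient of f: grad f(x) = Q x + c = (-9, 10)
Constraint values g_i(x) = a_i^T x - b_i:
  g_1((1, 0)) = 0
  g_2((1, 0)) = 0
Stationarity residual: grad f(x) + sum_i lambda_i a_i = (0, 0)
  -> stationarity OK
Primal feasibility (all g_i <= 0): OK
Dual feasibility (all lambda_i >= 0): OK
Complementary slackness (lambda_i * g_i(x) = 0 for all i): OK

Verdict: yes, KKT holds.

yes


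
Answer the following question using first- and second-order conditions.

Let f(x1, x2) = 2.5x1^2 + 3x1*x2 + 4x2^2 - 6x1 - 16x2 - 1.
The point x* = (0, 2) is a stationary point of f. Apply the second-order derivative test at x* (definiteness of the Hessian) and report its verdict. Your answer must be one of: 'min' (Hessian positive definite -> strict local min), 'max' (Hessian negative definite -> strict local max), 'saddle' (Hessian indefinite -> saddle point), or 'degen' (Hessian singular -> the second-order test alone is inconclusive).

Compute the Hessian H = grad^2 f:
  H = [[5, 3], [3, 8]]
Verify stationarity: grad f(x*) = H x* + g = (0, 0).
Eigenvalues of H: 3.1459, 9.8541.
Both eigenvalues > 0, so H is positive definite -> x* is a strict local min.

min


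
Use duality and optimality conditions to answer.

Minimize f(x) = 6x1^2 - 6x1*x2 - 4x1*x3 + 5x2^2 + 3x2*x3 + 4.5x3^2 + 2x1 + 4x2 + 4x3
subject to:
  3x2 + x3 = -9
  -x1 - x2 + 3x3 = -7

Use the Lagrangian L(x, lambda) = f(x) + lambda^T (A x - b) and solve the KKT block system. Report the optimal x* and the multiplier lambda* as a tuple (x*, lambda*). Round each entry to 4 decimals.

Form the Lagrangian:
  L(x, lambda) = (1/2) x^T Q x + c^T x + lambda^T (A x - b)
Stationarity (grad_x L = 0): Q x + c + A^T lambda = 0.
Primal feasibility: A x = b.

This gives the KKT block system:
  [ Q   A^T ] [ x     ]   [-c ]
  [ A    0  ] [ lambda ] = [ b ]

Solving the linear system:
  x*      = (-1.7173, -1.8283, -3.5152)
  lambda* = (6.9827, 6.4232)
  f(x*)   = 41.4991

x* = (-1.7173, -1.8283, -3.5152), lambda* = (6.9827, 6.4232)


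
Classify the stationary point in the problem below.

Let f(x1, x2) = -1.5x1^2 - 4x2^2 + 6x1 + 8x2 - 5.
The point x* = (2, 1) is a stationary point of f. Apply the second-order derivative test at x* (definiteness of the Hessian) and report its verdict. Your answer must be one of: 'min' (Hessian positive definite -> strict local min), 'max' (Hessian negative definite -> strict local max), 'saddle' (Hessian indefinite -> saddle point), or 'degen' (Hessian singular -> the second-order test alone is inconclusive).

Compute the Hessian H = grad^2 f:
  H = [[-3, 0], [0, -8]]
Verify stationarity: grad f(x*) = H x* + g = (0, 0).
Eigenvalues of H: -8, -3.
Both eigenvalues < 0, so H is negative definite -> x* is a strict local max.

max


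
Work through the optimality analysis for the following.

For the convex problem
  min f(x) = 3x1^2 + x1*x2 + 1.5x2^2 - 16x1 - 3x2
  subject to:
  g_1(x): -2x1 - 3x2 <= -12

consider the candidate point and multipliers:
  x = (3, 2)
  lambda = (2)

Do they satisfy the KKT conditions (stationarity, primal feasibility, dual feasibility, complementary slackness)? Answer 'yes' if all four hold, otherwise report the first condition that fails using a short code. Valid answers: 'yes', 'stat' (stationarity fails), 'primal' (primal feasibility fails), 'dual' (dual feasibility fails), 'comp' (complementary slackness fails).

Gradient of f: grad f(x) = Q x + c = (4, 6)
Constraint values g_i(x) = a_i^T x - b_i:
  g_1((3, 2)) = 0
Stationarity residual: grad f(x) + sum_i lambda_i a_i = (0, 0)
  -> stationarity OK
Primal feasibility (all g_i <= 0): OK
Dual feasibility (all lambda_i >= 0): OK
Complementary slackness (lambda_i * g_i(x) = 0 for all i): OK

Verdict: yes, KKT holds.

yes
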